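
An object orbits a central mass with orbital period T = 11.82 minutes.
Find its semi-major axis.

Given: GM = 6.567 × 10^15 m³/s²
T = 11.82 minutes = 709.2 s
GM = 6.567 × 10^15 m³/s²
Kepler's third law: a³ = GM T² / (4π²)
T² = 502965 s²
a³ = (6.567 × 10^15) × 502965 / (4π²) = 8.36652 × 10^19 m³
a = (a³)^(1/3) = 4.37369 × 10^6 m ≈ 4.374 Mm

Final answer: 4.374 Mm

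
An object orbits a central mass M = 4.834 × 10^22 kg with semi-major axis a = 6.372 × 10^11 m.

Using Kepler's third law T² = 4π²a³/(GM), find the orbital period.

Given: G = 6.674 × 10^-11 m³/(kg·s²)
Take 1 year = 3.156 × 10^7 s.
M = 4.834 × 10^22 kg
GM = G × M = 6.674 × 10^-11 × 4.834 × 10^22 = 3.22621 × 10^12 m³/s²
a = 6.372 × 10^11 m
a³ = 2.58718 × 10^35 m³
T = 2π √(a³/GM) = 2π √((2.58718 × 10^35) / (3.22621 × 10^12)) = 2π × 2.83183 × 10^11 s
T = 1.77929 × 10^12 s ≈ 5.638 × 10^4 years

Final answer: 5.638 × 10^4 years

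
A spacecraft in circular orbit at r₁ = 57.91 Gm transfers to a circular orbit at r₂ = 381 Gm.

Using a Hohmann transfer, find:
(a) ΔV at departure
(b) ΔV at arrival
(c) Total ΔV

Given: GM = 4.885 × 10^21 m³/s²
r₁ = 57.91 Gm = 5.791 × 10^10 m
r₂ = 381 Gm = 3.81 × 10^11 m
GM = 4.885 × 10^21 m³/s²
Transfer ellipse: a_t = (r₁ + r₂)/2 = 2.19455 × 10^11 m
Circular speed at r₁: v₁ = √(GM/r₁) = 290439 m/s
Transfer speed at r₁ (periapsis): v₁ₜ = √(GM(2/r₁ − 1/a_t)) = 382688 m/s
(a) ΔV₁ = v₁ₜ − v₁ = 92249 m/s ≈ 92.25 km/s
Circular speed at r₂: v₂ = √(GM/r₂) = 113232 m/s
Transfer speed at r₂ (apoapsis): v₂ₜ = √(GM(2/r₂ − 1/a_t)) = 58166.6 m/s
(b) ΔV₂ = v₂ − v₂ₜ = 55065.5 m/s ≈ 55.07 km/s
(c) ΔV_total = ΔV₁ + ΔV₂ = 147315 m/s ≈ 147.3 km/s

Final answer:
(a) ΔV₁ = 92.25 km/s
(b) ΔV₂ = 55.07 km/s
(c) ΔV_total = 147.3 km/s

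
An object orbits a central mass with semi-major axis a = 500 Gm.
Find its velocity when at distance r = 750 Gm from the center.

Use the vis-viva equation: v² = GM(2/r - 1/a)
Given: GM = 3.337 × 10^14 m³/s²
a = 500 Gm = 5 × 10^11 m
r = 750 Gm = 7.5 × 10^11 m
GM = 3.337 × 10^14 m³/s²
2/r − 1/a = 2.66667 × 10^-12 − 2 × 10^-12 = 6.66667 × 10^-13 m⁻¹
v² = GM (2/r − 1/a) = 222.467 m²/s²
v = 14.9153 m/s ≈ 14.92 m/s

Final answer: 14.92 m/s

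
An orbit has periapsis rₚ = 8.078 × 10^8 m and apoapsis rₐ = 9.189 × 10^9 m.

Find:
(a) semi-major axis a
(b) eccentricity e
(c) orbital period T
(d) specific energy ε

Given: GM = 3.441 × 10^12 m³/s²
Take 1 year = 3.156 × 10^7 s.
rₚ = 8.078 × 10^8 m
rₐ = 9.189 × 10^9 m
GM = 3.441 × 10^12 m³/s²
a = (rₚ + rₐ)/2 = 4.9984 × 10^9 m
e = (rₐ − rₚ)/(rₐ + rₚ) = (8.3812 × 10^9) / (9.9968 × 10^9) = 0.838388
(a) a = 4.9984 × 10^9 m ≈ 4.998 × 10^9 m
(b) e = 0.838388 ≈ 0.8384
(c) a³ = 1.2488 × 10^29 m³;  T = 2π √(a³/GM) = 2π × 1.90504 × 10^8 s = 1.19697 × 10^9 s ≈ 37.93 years
(d) 2a = 9.9968 × 10^9 m;  ε = −GM/(2a) = -344.21 J/kg ≈ -344.2 J/kg

Final answer:
(a) semi-major axis a = 4.998 × 10^9 m
(b) eccentricity e = 0.8384
(c) orbital period T = 37.93 years
(d) specific energy ε = -344.2 J/kg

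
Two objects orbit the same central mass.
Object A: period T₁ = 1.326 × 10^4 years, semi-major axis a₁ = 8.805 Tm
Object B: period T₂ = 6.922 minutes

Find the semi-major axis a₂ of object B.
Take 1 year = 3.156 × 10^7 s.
T₁ = 1.326 × 10^4 years = 4.18486 × 10^11 s
T₂ = 6.922 minutes = 415.32 s
a₁ = 8.805 Tm = 8.805 × 10^12 m
Kepler's third law: (T₂/T₁)² = (a₂/a₁)³  ⇒  a₂ = a₁ (T₂/T₁)^(2/3)
T₂/T₁ = 9.92436 × 10^-10
(T₂/T₁)^(2/3) = 9.94951 × 10^-7
a₂ = 8.805 × 10^12 m × 9.94951 × 10^-7 = 8.76054 × 10^6 m ≈ 8.761 Mm

Final answer: a₂ = 8.761 Mm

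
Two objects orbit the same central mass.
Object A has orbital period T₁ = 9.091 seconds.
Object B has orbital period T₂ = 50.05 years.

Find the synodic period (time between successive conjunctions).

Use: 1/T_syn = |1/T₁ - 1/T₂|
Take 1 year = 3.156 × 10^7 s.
T₁ = 9.091 seconds
T₂ = 50.05 years = 1.57958 × 10^9 s
1/T₁ = 0.109999 s⁻¹
1/T₂ = 6.3308 × 10^-10 s⁻¹
|1/T₁ − 1/T₂| = 0.109999 s⁻¹
T_syn = 1 / |1/T₁ − 1/T₂| = 9.091 s ≈ 9.091 seconds

Final answer: T_syn = 9.091 seconds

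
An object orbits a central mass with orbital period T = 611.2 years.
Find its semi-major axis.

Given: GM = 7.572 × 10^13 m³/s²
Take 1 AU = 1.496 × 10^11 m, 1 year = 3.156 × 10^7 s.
T = 611.2 years = 1.92895 × 10^10 s
GM = 7.572 × 10^13 m³/s²
Kepler's third law: a³ = GM T² / (4π²)
T² = 3.72084 × 10^20 s²
a³ = (7.572 × 10^13) × (3.72084 × 10^20) / (4π²) = 7.1366 × 10^32 m³
a = (a³)^(1/3) = 8.93643 × 10^10 m ≈ 0.5974 AU

Final answer: 0.5974 AU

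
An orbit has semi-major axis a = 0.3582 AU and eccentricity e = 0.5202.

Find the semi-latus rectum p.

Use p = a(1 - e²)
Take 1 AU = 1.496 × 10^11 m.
a = 0.3582 AU = 5.35867 × 10^10 m
e = 0.5202,  e² = 0.270608,  1 − e² = 0.729392
p = a(1 − e²) = 5.35867 × 10^10 m × 0.729392 = 3.90857 × 10^10 m ≈ 0.2613 AU

Final answer: p = 0.2613 AU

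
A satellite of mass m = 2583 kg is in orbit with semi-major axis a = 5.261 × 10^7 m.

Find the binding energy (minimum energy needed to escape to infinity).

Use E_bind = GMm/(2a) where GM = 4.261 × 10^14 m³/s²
a = 5.261 × 10^7 m
GM = 4.261 × 10^14 m³/s²
m = 2583 kg
GMm = 4.261 × 10^14 × 2583 = 1.10062 × 10^18 m³·kg/s²
2a = 1.0522 × 10^8 m
E_bind = GMm/(2a) = 1.04601 × 10^10 J ≈ 10.46 GJ

Final answer: 10.46 GJ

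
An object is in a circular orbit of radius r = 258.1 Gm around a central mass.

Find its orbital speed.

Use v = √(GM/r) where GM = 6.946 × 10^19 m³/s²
r = 258.1 Gm = 2.581 × 10^11 m
GM = 6.946 × 10^19 m³/s²
GM/r = (6.946 × 10^19) / (2.581 × 10^11) = 2.6912 × 10^8 m²/s²
v = √(GM/r) = 16404.9 m/s ≈ 16.4 km/s

Final answer: 16.4 km/s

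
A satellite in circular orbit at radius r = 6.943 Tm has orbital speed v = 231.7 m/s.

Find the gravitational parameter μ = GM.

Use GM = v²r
r = 6.943 Tm = 6.943 × 10^12 m
v = 231.7 m/s
v² = 53684.9 m²/s²
GM = v²r = 53684.9 × 6.943 × 10^12 = 3.72734 × 10^17 m³/s²
GM ≈ 3.727 × 10^17 m³/s²

Final answer: GM = 3.727 × 10^17 m³/s²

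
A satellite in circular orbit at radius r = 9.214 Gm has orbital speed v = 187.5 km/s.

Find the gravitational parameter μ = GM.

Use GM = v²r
r = 9.214 Gm = 9.214 × 10^9 m
v = 187.5 km/s = 187500 m/s
v² = 3.51562 × 10^10 m²/s²
GM = v²r = 3.51562 × 10^10 × 9.214 × 10^9 = 3.2393 × 10^20 m³/s²
GM ≈ 3.239 × 10^20 m³/s²

Final answer: GM = 3.239 × 10^20 m³/s²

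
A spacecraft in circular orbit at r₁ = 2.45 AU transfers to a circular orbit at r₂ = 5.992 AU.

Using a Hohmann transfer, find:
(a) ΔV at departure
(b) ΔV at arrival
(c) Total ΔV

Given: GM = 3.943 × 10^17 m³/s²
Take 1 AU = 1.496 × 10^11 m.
r₁ = 2.45 AU = 3.6652 × 10^11 m
r₂ = 5.992 AU = 8.96403 × 10^11 m
GM = 3.943 × 10^17 m³/s²
Transfer ellipse: a_t = (r₁ + r₂)/2 = 6.31462 × 10^11 m
Circular speed at r₁: v₁ = √(GM/r₁) = 1037.2 m/s
Transfer speed at r₁ (periapsis): v₁ₜ = √(GM(2/r₁ − 1/a_t)) = 1235.78 m/s
(a) ΔV₁ = v₁ₜ − v₁ = 198.58 m/s ≈ 198.6 m/s
Circular speed at r₂: v₂ = √(GM/r₂) = 663.226 m/s
Transfer speed at r₂ (apoapsis): v₂ₜ = √(GM(2/r₂ − 1/a_t)) = 505.286 m/s
(b) ΔV₂ = v₂ − v₂ₜ = 157.94 m/s ≈ 157.9 m/s
(c) ΔV_total = ΔV₁ + ΔV₂ = 356.52 m/s ≈ 356.5 m/s

Final answer:
(a) ΔV₁ = 198.6 m/s
(b) ΔV₂ = 157.9 m/s
(c) ΔV_total = 356.5 m/s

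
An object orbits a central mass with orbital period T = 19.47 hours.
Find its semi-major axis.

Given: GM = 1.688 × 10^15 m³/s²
T = 19.47 hours = 70092 s
GM = 1.688 × 10^15 m³/s²
Kepler's third law: a³ = GM T² / (4π²)
T² = 4.91289 × 10^9 s²
a³ = (1.688 × 10^15) × (4.91289 × 10^9) / (4π²) = 2.10063 × 10^23 m³
a = (a³)^(1/3) = 5.94452 × 10^7 m ≈ 5.945 × 10^7 m

Final answer: 5.945 × 10^7 m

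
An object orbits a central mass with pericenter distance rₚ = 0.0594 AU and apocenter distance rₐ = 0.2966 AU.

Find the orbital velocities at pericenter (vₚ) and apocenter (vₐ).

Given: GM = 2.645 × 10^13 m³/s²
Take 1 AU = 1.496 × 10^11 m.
rₚ = 0.0594 AU = 8.88624 × 10^9 m
rₐ = 0.2966 AU = 4.43714 × 10^10 m
GM = 2.645 × 10^13 m³/s²
a = (rₚ + rₐ)/2 = 2.66288 × 10^10 m
Vis-viva: v² = GM (2/r − 1/a)
vₚ² = 2.645 × 10^13 × (2.25067 × 10^-10 − 3.75533 × 10^-11) = 4959.74 m²/s²
vₚ = 70.4254 m/s ≈ 70.43 m/s
vₐ² = 2.645 × 10^13 × (4.50741 × 10^-11 − 3.75533 × 10^-11) = 198.925 m²/s²
vₐ = 14.1041 m/s ≈ 14.1 m/s

Final answer: vₚ = 70.43 m/s, vₐ = 14.1 m/s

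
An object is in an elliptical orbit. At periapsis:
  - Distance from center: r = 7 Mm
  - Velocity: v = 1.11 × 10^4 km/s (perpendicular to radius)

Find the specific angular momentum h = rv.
r = 7 Mm = 7 × 10^6 m
v = 1.11 × 10^4 km/s = 1.11 × 10^7 m/s
h = rv = 7 × 10^6 × 1.11 × 10^7 = 7.77 × 10^13 m²/s ≈ 7.77 × 10^13 m²/s

Final answer: h = 7.77 × 10^13 m²/s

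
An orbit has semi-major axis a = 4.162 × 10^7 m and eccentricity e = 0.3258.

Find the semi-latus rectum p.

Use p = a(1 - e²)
a = 4.162 × 10^7 m
e = 0.3258,  e² = 0.106146,  1 − e² = 0.893854
p = a(1 − e²) = 4.162 × 10^7 m × 0.893854 = 3.72022 × 10^7 m ≈ 3.72 × 10^7 m

Final answer: p = 3.72 × 10^7 m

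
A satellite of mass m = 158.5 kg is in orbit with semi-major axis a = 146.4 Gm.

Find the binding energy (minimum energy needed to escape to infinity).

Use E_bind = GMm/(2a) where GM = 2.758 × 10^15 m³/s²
a = 146.4 Gm = 1.464 × 10^11 m
GM = 2.758 × 10^15 m³/s²
m = 158.5 kg
GMm = 2.758 × 10^15 × 158.5 = 4.37143 × 10^17 m³·kg/s²
2a = 2.928 × 10^11 m
E_bind = GMm/(2a) = 1.49297 × 10^6 J ≈ 1.493 MJ

Final answer: 1.493 MJ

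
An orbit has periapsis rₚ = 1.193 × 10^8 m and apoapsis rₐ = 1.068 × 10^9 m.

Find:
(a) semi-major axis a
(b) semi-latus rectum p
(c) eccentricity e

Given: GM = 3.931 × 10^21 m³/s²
rₚ = 1.193 × 10^8 m
rₐ = 1.068 × 10^9 m
GM = 3.931 × 10^21 m³/s²
a = (rₚ + rₐ)/2 = 5.9365 × 10^8 m
e = (rₐ − rₚ)/(rₐ + rₚ) = (9.487 × 10^8) / (1.1873 × 10^9) = 0.79904
(a) a = 5.9365 × 10^8 m ≈ 5.936 × 10^8 m
(b) 1 − e² = 0.361535;  p = a(1 − e²) = 5.9365 × 10^8 × 0.361535 = 2.14625 × 10^8 m ≈ 2.146 × 10^8 m
(c) e = 0.79904 ≈ 0.799

Final answer:
(a) semi-major axis a = 5.936 × 10^8 m
(b) semi-latus rectum p = 2.146 × 10^8 m
(c) eccentricity e = 0.799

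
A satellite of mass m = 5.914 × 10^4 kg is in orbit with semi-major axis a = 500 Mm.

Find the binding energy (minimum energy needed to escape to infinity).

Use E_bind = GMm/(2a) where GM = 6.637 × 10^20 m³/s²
a = 500 Mm = 5 × 10^8 m
GM = 6.637 × 10^20 m³/s²
m = 5.914 × 10^4 kg
GMm = 6.637 × 10^20 × 59140 = 3.92512 × 10^25 m³·kg/s²
2a = 1 × 10^9 m
E_bind = GMm/(2a) = 3.92512 × 10^16 J ≈ 39.25 PJ

Final answer: 39.25 PJ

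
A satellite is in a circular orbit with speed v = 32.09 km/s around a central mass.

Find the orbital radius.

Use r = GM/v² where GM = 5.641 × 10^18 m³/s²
v = 32.09 km/s = 32090 m/s
GM = 5.641 × 10^18 m³/s²
v² = 1.02977 × 10^9 m²/s²
r = GM/v² = (5.641 × 10^18) / (1.02977 × 10^9) = 5.47793 × 10^9 m ≈ 5.478 Gm

Final answer: 5.478 Gm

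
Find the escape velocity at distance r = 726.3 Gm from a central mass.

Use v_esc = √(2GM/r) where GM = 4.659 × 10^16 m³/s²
r = 726.3 Gm = 7.263 × 10^11 m
GM = 4.659 × 10^16 m³/s²
2GM/r = 2 × (4.659 × 10^16) / (7.263 × 10^11) = 128294 m²/s²
v_esc = √(2GM/r) = 358.182 m/s ≈ 358.2 m/s

Final answer: 358.2 m/s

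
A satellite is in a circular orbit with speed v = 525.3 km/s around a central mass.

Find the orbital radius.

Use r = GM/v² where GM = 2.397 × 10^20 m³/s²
v = 525.3 km/s = 525300 m/s
GM = 2.397 × 10^20 m³/s²
v² = 2.7594 × 10^11 m²/s²
r = GM/v² = (2.397 × 10^20) / (2.7594 × 10^11) = 8.68667 × 10^8 m ≈ 868.7 Mm

Final answer: 868.7 Mm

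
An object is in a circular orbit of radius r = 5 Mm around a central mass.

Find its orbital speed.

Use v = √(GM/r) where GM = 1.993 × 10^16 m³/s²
r = 5 Mm = 5 × 10^6 m
GM = 1.993 × 10^16 m³/s²
GM/r = (1.993 × 10^16) / (5 × 10^6) = 3.986 × 10^9 m²/s²
v = √(GM/r) = 63134.8 m/s ≈ 63.13 km/s

Final answer: 63.13 km/s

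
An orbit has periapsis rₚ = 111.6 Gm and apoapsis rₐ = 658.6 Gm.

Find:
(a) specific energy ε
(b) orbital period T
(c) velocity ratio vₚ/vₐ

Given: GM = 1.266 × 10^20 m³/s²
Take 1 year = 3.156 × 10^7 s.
rₚ = 111.6 Gm = 1.116 × 10^11 m
rₐ = 658.6 Gm = 6.586 × 10^11 m
GM = 1.266 × 10^20 m³/s²
a = (rₚ + rₐ)/2 = 3.851 × 10^11 m
e = (rₐ − rₚ)/(rₐ + rₚ) = (5.47 × 10^11) / (7.702 × 10^11) = 0.710205
(a) 2a = 7.702 × 10^11 m;  ε = −GM/(2a) = -1.64373 × 10^8 J/kg ≈ -164.4 MJ/kg
(b) a³ = 5.71111 × 10^34 m³;  T = 2π √(a³/GM) = 2π × 2.12395 × 10^7 s = 1.33451 × 10^8 s ≈ 4.228 years
(c) vₚ/vₐ = rₐ/rₚ (angular momentum) = (6.586 × 10^11) / (1.116 × 10^11) = 5.90143 ≈ 5.901

Final answer:
(a) specific energy ε = -164.4 MJ/kg
(b) orbital period T = 4.228 years
(c) velocity ratio vₚ/vₐ = 5.901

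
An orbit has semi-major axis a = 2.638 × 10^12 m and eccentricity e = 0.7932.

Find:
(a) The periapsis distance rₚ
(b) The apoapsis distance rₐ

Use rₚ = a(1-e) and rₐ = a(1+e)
a = 2.638 × 10^12 m
e = 0.7932:  1 − e = 0.2068,  1 + e = 1.7932
(a) rₚ = a(1 − e) = 2.638 × 10^12 m × 0.2068 = 5.45538 × 10^11 m ≈ 5.455 × 10^11 m
(b) rₐ = a(1 + e) = 2.638 × 10^12 m × 1.7932 = 4.73046 × 10^12 m ≈ 4.73 × 10^12 m

Final answer:
(a) rₚ = 5.455 × 10^11 m
(b) rₐ = 4.73 × 10^12 m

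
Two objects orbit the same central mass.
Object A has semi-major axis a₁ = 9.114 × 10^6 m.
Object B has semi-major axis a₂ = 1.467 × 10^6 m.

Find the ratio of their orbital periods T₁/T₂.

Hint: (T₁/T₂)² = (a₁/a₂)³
a₁ = 9.114 × 10^6 m
a₂ = 1.467 × 10^6 m
a₁/a₂ = 6.21268
T₁/T₂ = (a₁/a₂)^(3/2) = (6.21268)^1.5 = 15.4853

Final answer: T₁/T₂ = 15.49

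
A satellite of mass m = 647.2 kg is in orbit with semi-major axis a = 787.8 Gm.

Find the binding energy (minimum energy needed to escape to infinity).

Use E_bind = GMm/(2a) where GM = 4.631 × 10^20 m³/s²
a = 787.8 Gm = 7.878 × 10^11 m
GM = 4.631 × 10^20 m³/s²
m = 647.2 kg
GMm = 4.631 × 10^20 × 647.2 = 2.99718 × 10^23 m³·kg/s²
2a = 1.5756 × 10^12 m
E_bind = GMm/(2a) = 1.90225 × 10^11 J ≈ 190.2 GJ

Final answer: 190.2 GJ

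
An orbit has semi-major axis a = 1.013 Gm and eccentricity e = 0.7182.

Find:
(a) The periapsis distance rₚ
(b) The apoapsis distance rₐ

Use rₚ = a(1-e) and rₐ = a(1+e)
a = 1.013 Gm = 1.013 × 10^9 m
e = 0.7182:  1 − e = 0.2818,  1 + e = 1.7182
(a) rₚ = a(1 − e) = 1.013 × 10^9 m × 0.2818 = 2.85463 × 10^8 m ≈ 285.5 Mm
(b) rₐ = a(1 + e) = 1.013 × 10^9 m × 1.7182 = 1.74054 × 10^9 m ≈ 1.741 Gm

Final answer:
(a) rₚ = 285.5 Mm
(b) rₐ = 1.741 Gm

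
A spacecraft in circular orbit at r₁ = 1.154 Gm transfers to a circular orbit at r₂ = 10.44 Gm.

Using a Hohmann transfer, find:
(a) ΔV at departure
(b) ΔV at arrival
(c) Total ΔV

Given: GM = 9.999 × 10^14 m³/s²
r₁ = 1.154 Gm = 1.154 × 10^9 m
r₂ = 10.44 Gm = 1.044 × 10^10 m
GM = 9.999 × 10^14 m³/s²
Transfer ellipse: a_t = (r₁ + r₂)/2 = 5.797 × 10^9 m
Circular speed at r₁: v₁ = √(GM/r₁) = 930.841 m/s
Transfer speed at r₁ (periapsis): v₁ₜ = √(GM(2/r₁ − 1/a_t)) = 1249.18 m/s
(a) ΔV₁ = v₁ₜ − v₁ = 318.336 m/s ≈ 318.3 m/s
Circular speed at r₂: v₂ = √(GM/r₂) = 309.477 m/s
Transfer speed at r₂ (apoapsis): v₂ₜ = √(GM(2/r₂ − 1/a_t)) = 138.08 m/s
(b) ΔV₂ = v₂ − v₂ₜ = 171.397 m/s ≈ 171.4 m/s
(c) ΔV_total = ΔV₁ + ΔV₂ = 489.733 m/s ≈ 489.7 m/s

Final answer:
(a) ΔV₁ = 318.3 m/s
(b) ΔV₂ = 171.4 m/s
(c) ΔV_total = 489.7 m/s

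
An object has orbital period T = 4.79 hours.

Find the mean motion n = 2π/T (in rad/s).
T = 4.79 hours = 17244 s
n = 2π / 17244 s = 0.000364369 rad/s ≈ 0.0003644 rad/s

Final answer: n = 0.0003644 rad/s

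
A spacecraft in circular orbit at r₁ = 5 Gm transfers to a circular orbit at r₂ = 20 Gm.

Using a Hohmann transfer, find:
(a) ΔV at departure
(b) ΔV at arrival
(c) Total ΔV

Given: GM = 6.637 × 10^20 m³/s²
r₁ = 5 Gm = 5 × 10^9 m
r₂ = 20 Gm = 2 × 10^10 m
GM = 6.637 × 10^20 m³/s²
Transfer ellipse: a_t = (r₁ + r₂)/2 = 1.25 × 10^10 m
Circular speed at r₁: v₁ = √(GM/r₁) = 364335 m/s
Transfer speed at r₁ (periapsis): v₁ₜ = √(GM(2/r₁ − 1/a_t)) = 460851 m/s
(a) ΔV₁ = v₁ₜ − v₁ = 96516.4 m/s ≈ 96.52 km/s
Circular speed at r₂: v₂ = √(GM/r₂) = 182168 m/s
Transfer speed at r₂ (apoapsis): v₂ₜ = √(GM(2/r₂ − 1/a_t)) = 115213 m/s
(b) ΔV₂ = v₂ − v₂ₜ = 66954.7 m/s ≈ 66.95 km/s
(c) ΔV_total = ΔV₁ + ΔV₂ = 163471 m/s ≈ 163.5 km/s

Final answer:
(a) ΔV₁ = 96.52 km/s
(b) ΔV₂ = 66.95 km/s
(c) ΔV_total = 163.5 km/s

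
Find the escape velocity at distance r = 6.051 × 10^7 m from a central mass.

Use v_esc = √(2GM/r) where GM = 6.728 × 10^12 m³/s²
r = 6.051 × 10^7 m
GM = 6.728 × 10^12 m³/s²
2GM/r = 2 × (6.728 × 10^12) / (6.051 × 10^7) = 222376 m²/s²
v_esc = √(2GM/r) = 471.568 m/s ≈ 471.6 m/s

Final answer: 471.6 m/s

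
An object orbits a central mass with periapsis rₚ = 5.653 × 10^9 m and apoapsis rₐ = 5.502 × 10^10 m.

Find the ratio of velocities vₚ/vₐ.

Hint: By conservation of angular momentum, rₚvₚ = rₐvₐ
rₚ = 5.653 × 10^9 m
rₐ = 5.502 × 10^10 m
rₚvₚ = rₐvₐ  ⇒  vₚ/vₐ = rₐ/rₚ
vₚ/vₐ = (5.502 × 10^10) / (5.653 × 10^9) = 9.73289

Final answer: vₚ/vₐ = 9.733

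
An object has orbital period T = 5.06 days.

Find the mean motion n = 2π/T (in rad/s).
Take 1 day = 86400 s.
T = 5.06 days = 437184 s
n = 2π / 437184 s = 1.43719 × 10^-5 rad/s ≈ 1.437 × 10^-5 rad/s

Final answer: n = 1.437 × 10^-5 rad/s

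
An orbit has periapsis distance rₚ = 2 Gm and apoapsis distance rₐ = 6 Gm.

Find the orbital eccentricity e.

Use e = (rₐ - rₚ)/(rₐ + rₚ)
rₚ = 2 Gm = 2 × 10^9 m
rₐ = 6 Gm = 6 × 10^9 m
rₐ − rₚ = 4 × 10^9 m
rₐ + rₚ = 8 × 10^9 m
e = (rₐ − rₚ)/(rₐ + rₚ) = 0.5

Final answer: e = 0.5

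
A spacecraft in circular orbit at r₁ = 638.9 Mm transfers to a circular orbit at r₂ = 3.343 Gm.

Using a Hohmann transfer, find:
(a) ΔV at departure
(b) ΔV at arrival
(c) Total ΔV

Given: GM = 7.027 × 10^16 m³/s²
r₁ = 638.9 Mm = 6.389 × 10^8 m
r₂ = 3.343 Gm = 3.343 × 10^9 m
GM = 7.027 × 10^16 m³/s²
Transfer ellipse: a_t = (r₁ + r₂)/2 = 1.99095 × 10^9 m
Circular speed at r₁: v₁ = √(GM/r₁) = 10487.4 m/s
Transfer speed at r₁ (periapsis): v₁ₜ = √(GM(2/r₁ − 1/a_t)) = 13589.6 m/s
(a) ΔV₁ = v₁ₜ − v₁ = 3102.18 m/s ≈ 3.102 km/s
Circular speed at r₂: v₂ = √(GM/r₂) = 4584.76 m/s
Transfer speed at r₂ (apoapsis): v₂ₜ = √(GM(2/r₂ − 1/a_t)) = 2597.19 m/s
(b) ΔV₂ = v₂ − v₂ₜ = 1987.58 m/s ≈ 1.988 km/s
(c) ΔV_total = ΔV₁ + ΔV₂ = 5089.75 m/s ≈ 5.09 km/s

Final answer:
(a) ΔV₁ = 3.102 km/s
(b) ΔV₂ = 1.988 km/s
(c) ΔV_total = 5.09 km/s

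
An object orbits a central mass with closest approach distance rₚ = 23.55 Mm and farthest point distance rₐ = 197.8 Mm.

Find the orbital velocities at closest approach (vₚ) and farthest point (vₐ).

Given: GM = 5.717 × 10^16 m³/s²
rₚ = 23.55 Mm = 2.355 × 10^7 m
rₐ = 197.8 Mm = 1.978 × 10^8 m
GM = 5.717 × 10^16 m³/s²
a = (rₚ + rₐ)/2 = 1.10675 × 10^8 m
Vis-viva: v² = GM (2/r − 1/a)
vₚ² = 5.717 × 10^16 × (8.49257 × 10^-8 − 9.03546 × 10^-9) = 4.33864 × 10^9 m²/s²
vₚ = 65868.4 m/s ≈ 65.87 km/s
vₐ² = 5.717 × 10^16 × (1.01112 × 10^-8 − 9.03546 × 10^-9) = 6.15012 × 10^7 m²/s²
vₐ = 7842.27 m/s ≈ 7.842 km/s

Final answer: vₚ = 65.87 km/s, vₐ = 7.842 km/s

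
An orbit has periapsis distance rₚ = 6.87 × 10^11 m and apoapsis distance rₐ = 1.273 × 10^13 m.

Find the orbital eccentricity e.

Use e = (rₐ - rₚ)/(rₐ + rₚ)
rₚ = 6.87 × 10^11 m
rₐ = 1.273 × 10^13 m
rₐ − rₚ = 1.2043 × 10^13 m
rₐ + rₚ = 1.3417 × 10^13 m
e = (rₐ − rₚ)/(rₐ + rₚ) = 0.897593

Final answer: e = 0.8976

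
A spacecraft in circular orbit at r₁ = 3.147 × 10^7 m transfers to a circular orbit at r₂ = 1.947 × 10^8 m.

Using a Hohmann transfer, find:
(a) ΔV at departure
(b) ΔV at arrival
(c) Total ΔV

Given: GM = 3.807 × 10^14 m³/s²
r₁ = 3.147 × 10^7 m
r₂ = 1.947 × 10^8 m
GM = 3.807 × 10^14 m³/s²
Transfer ellipse: a_t = (r₁ + r₂)/2 = 1.13085 × 10^8 m
Circular speed at r₁: v₁ = √(GM/r₁) = 3478.11 m/s
Transfer speed at r₁ (periapsis): v₁ₜ = √(GM(2/r₁ − 1/a_t)) = 4563.77 m/s
(a) ΔV₁ = v₁ₜ − v₁ = 1085.66 m/s ≈ 1.086 km/s
Circular speed at r₂: v₂ = √(GM/r₂) = 1398.33 m/s
Transfer speed at r₂ (apoapsis): v₂ₜ = √(GM(2/r₂ − 1/a_t)) = 737.657 m/s
(b) ΔV₂ = v₂ − v₂ₜ = 660.669 m/s ≈ 660.7 m/s
(c) ΔV_total = ΔV₁ + ΔV₂ = 1746.33 m/s ≈ 1.746 km/s

Final answer:
(a) ΔV₁ = 1.086 km/s
(b) ΔV₂ = 660.7 m/s
(c) ΔV_total = 1.746 km/s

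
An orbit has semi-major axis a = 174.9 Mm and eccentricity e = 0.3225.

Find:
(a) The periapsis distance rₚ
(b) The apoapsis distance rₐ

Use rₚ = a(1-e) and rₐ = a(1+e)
a = 174.9 Mm = 1.749 × 10^8 m
e = 0.3225:  1 − e = 0.6775,  1 + e = 1.3225
(a) rₚ = a(1 − e) = 1.749 × 10^8 m × 0.6775 = 1.18495 × 10^8 m ≈ 118.5 Mm
(b) rₐ = a(1 + e) = 1.749 × 10^8 m × 1.3225 = 2.31305 × 10^8 m ≈ 231.3 Mm

Final answer:
(a) rₚ = 118.5 Mm
(b) rₐ = 231.3 Mm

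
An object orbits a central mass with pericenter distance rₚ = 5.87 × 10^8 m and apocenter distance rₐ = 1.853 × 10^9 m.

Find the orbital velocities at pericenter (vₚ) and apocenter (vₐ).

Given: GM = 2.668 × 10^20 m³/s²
rₚ = 5.87 × 10^8 m
rₐ = 1.853 × 10^9 m
GM = 2.668 × 10^20 m³/s²
a = (rₚ + rₐ)/2 = 1.22 × 10^9 m
Vis-viva: v² = GM (2/r − 1/a)
vₚ² = 2.668 × 10^20 × (3.40716 × 10^-9 − 8.19672 × 10^-10) = 6.9034 × 10^11 m²/s²
vₚ = 830867 m/s ≈ 830.9 km/s
vₐ² = 2.668 × 10^20 × (1.07933 × 10^-9 − 8.19672 × 10^-10) = 6.92769 × 10^10 m²/s²
vₐ = 263205 m/s ≈ 263.2 km/s

Final answer: vₚ = 830.9 km/s, vₐ = 263.2 km/s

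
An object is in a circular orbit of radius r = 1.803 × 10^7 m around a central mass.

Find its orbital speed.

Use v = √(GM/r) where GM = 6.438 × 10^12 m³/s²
r = 1.803 × 10^7 m
GM = 6.438 × 10^12 m³/s²
GM/r = (6.438 × 10^12) / (1.803 × 10^7) = 357072 m²/s²
v = √(GM/r) = 597.555 m/s ≈ 597.6 m/s

Final answer: 597.6 m/s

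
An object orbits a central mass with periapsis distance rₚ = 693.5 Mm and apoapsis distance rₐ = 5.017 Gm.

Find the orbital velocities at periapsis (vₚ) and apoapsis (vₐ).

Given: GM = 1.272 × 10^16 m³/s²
rₚ = 693.5 Mm = 6.935 × 10^8 m
rₐ = 5.017 Gm = 5.017 × 10^9 m
GM = 1.272 × 10^16 m³/s²
a = (rₚ + rₐ)/2 = 2.85525 × 10^9 m
Vis-viva: v² = GM (2/r − 1/a)
vₚ² = 1.272 × 10^16 × (2.88392 × 10^-9 − 3.50232 × 10^-10) = 3.22285 × 10^7 m²/s²
vₚ = 5677.02 m/s ≈ 5.677 km/s
vₐ² = 1.272 × 10^16 × (3.98645 × 10^-10 − 3.50232 × 10^-10) = 615808 m²/s²
vₐ = 784.734 m/s ≈ 784.7 m/s

Final answer: vₚ = 5.677 km/s, vₐ = 784.7 m/s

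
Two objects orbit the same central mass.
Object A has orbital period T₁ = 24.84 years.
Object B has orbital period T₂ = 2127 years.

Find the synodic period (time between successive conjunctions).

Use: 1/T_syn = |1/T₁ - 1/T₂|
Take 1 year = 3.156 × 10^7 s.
T₁ = 24.84 years = 7.8395 × 10^8 s
T₂ = 2127 years = 6.71281 × 10^10 s
1/T₁ = 1.27559 × 10^-9 s⁻¹
1/T₂ = 1.48969 × 10^-11 s⁻¹
|1/T₁ − 1/T₂| = 1.26069 × 10^-9 s⁻¹
T_syn = 1 / |1/T₁ − 1/T₂| = 7.93214 × 10^8 s ≈ 25.13 years

Final answer: T_syn = 25.13 years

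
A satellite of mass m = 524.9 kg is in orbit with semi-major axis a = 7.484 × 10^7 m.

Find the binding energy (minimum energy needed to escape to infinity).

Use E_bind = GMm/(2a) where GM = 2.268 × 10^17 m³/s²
a = 7.484 × 10^7 m
GM = 2.268 × 10^17 m³/s²
m = 524.9 kg
GMm = 2.268 × 10^17 × 524.9 = 1.19047 × 10^20 m³·kg/s²
2a = 1.4968 × 10^8 m
E_bind = GMm/(2a) = 7.95346 × 10^11 J ≈ 795.3 GJ

Final answer: 795.3 GJ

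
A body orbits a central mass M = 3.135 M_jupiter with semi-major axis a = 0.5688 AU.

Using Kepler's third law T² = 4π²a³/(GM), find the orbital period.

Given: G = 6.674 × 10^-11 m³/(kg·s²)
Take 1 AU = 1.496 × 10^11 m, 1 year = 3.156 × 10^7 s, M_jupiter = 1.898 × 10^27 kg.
M = 3.135 M_jupiter = 5.95023 × 10^27 kg
GM = G × M = 6.674 × 10^-11 × 5.95023 × 10^27 = 3.97118 × 10^17 m³/s²
a = 0.5688 AU = 8.50925 × 10^10 m
a³ = 6.16132 × 10^32 m³
T = 2π √(a³/GM) = 2π √((6.16132 × 10^32) / (3.97118 × 10^17)) = 2π × 3.93892 × 10^7 s
T = 2.47489 × 10^8 s ≈ 7.842 years

Final answer: 7.842 years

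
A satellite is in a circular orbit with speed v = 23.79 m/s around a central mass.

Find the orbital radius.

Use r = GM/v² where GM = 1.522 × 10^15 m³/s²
v = 23.79 m/s
GM = 1.522 × 10^15 m³/s²
v² = 565.964 m²/s²
r = GM/v² = (1.522 × 10^15) / 565.964 = 2.68922 × 10^12 m ≈ 2.689 Tm

Final answer: 2.689 Tm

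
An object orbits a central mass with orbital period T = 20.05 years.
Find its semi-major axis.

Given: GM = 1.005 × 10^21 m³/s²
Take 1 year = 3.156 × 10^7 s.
T = 20.05 years = 6.32778 × 10^8 s
GM = 1.005 × 10^21 m³/s²
Kepler's third law: a³ = GM T² / (4π²)
T² = 4.00408 × 10^17 s²
a³ = (1.005 × 10^21) × (4.00408 × 10^17) / (4π²) = 1.01932 × 10^37 m³
a = (a³)^(1/3) = 2.16822 × 10^12 m ≈ 2.168 × 10^12 m

Final answer: 2.168 × 10^12 m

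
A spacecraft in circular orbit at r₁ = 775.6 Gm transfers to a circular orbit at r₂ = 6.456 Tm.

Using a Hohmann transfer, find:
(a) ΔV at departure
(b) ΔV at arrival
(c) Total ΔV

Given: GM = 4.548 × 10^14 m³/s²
r₁ = 775.6 Gm = 7.756 × 10^11 m
r₂ = 6.456 Tm = 6.456 × 10^12 m
GM = 4.548 × 10^14 m³/s²
Transfer ellipse: a_t = (r₁ + r₂)/2 = 3.6158 × 10^12 m
Circular speed at r₁: v₁ = √(GM/r₁) = 24.2154 m/s
Transfer speed at r₁ (periapsis): v₁ₜ = √(GM(2/r₁ − 1/a_t)) = 32.3572 m/s
(a) ΔV₁ = v₁ₜ − v₁ = 8.14181 m/s ≈ 8.142 m/s
Circular speed at r₂: v₂ = √(GM/r₂) = 8.39322 m/s
Transfer speed at r₂ (apoapsis): v₂ₜ = √(GM(2/r₂ − 1/a_t)) = 3.88727 m/s
(b) ΔV₂ = v₂ − v₂ₜ = 4.50594 m/s ≈ 4.506 m/s
(c) ΔV_total = ΔV₁ + ΔV₂ = 12.6478 m/s ≈ 12.65 m/s

Final answer:
(a) ΔV₁ = 8.142 m/s
(b) ΔV₂ = 4.506 m/s
(c) ΔV_total = 12.65 m/s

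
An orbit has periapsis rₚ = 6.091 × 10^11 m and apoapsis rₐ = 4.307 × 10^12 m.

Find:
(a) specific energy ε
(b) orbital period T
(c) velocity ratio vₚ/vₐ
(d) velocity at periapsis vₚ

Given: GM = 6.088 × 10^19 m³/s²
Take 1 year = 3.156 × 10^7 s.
rₚ = 6.091 × 10^11 m
rₐ = 4.307 × 10^12 m
GM = 6.088 × 10^19 m³/s²
a = (rₚ + rₐ)/2 = 2.45805 × 10^12 m
e = (rₐ − rₚ)/(rₐ + rₚ) = (3.6979 × 10^12) / (4.9161 × 10^12) = 0.752202
(a) 2a = 4.9161 × 10^12 m;  ε = −GM/(2a) = -1.23838 × 10^7 J/kg ≈ -12.38 MJ/kg
(b) a³ = 1.48516 × 10^37 m³;  T = 2π √(a³/GM) = 2π × 4.93911 × 10^8 s = 3.10333 × 10^9 s ≈ 98.33 years
(c) vₚ/vₐ = rₐ/rₚ (angular momentum) = (4.307 × 10^12) / (6.091 × 10^11) = 7.07109 ≈ 7.071
(d) vₚ² = GM (2/rₚ − 1/a) = 6.088 × 10^19 × (3.28353 × 10^-12 − 4.06827 × 10^-13) = 1.75134 × 10^8 m²/s²;  vₚ = 13233.8 m/s ≈ 13.23 km/s

Final answer:
(a) specific energy ε = -12.38 MJ/kg
(b) orbital period T = 98.33 years
(c) velocity ratio vₚ/vₐ = 7.071
(d) velocity at periapsis vₚ = 13.23 km/s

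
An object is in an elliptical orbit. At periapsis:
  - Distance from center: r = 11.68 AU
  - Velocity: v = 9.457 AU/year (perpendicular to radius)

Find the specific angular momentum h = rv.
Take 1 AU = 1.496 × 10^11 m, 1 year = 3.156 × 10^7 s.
r = 11.68 AU = 1.74733 × 10^12 m
v = 9.457 AU/year = 44827.9 m/s
h = rv = 1.74733 × 10^12 × 44827.9 = 7.8329 × 10^16 m²/s ≈ 7.833 × 10^16 m²/s

Final answer: h = 7.833 × 10^16 m²/s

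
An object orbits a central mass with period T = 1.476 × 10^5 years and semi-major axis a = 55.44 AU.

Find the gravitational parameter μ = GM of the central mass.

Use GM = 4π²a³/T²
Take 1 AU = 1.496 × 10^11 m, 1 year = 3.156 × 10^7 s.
T = 1.476 × 10^5 years = 4.65826 × 10^12 s
a = 55.44 AU = 8.29382 × 10^12 m
a³ = 5.70512 × 10^38 m³
T² = 2.16993 × 10^25 s²
GM = 4π² × (5.70512 × 10^38) / (2.16993 × 10^25) = 1.03795 × 10^15 m³/s²
GM ≈ 1.038 × 10^15 m³/s²

Final answer: GM = 1.038 × 10^15 m³/s²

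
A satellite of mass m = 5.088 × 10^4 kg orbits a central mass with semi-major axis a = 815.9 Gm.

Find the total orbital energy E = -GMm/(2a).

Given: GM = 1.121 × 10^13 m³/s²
a = 815.9 Gm = 8.159 × 10^11 m
GM = 1.121 × 10^13 m³/s²
2a = 1.6318 × 10^12 m
GMm = 1.121 × 10^13 × 50880 = 5.70365 × 10^17 m³·kg/s²
E = −GMm/(2a) = -349531 J ≈ -349.5 kJ

Final answer: -349.5 kJ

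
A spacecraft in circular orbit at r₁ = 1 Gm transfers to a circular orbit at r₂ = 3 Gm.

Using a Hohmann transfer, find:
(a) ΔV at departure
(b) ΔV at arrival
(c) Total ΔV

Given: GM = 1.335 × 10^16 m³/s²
r₁ = 1 Gm = 1 × 10^9 m
r₂ = 3 Gm = 3 × 10^9 m
GM = 1.335 × 10^16 m³/s²
Transfer ellipse: a_t = (r₁ + r₂)/2 = 2 × 10^9 m
Circular speed at r₁: v₁ = √(GM/r₁) = 3653.77 m/s
Transfer speed at r₁ (periapsis): v₁ₜ = √(GM(2/r₁ − 1/a_t)) = 4474.93 m/s
(a) ΔV₁ = v₁ₜ − v₁ = 821.165 m/s ≈ 821.2 m/s
Circular speed at r₂: v₂ = √(GM/r₂) = 2109.5 m/s
Transfer speed at r₂ (apoapsis): v₂ₜ = √(GM(2/r₂ − 1/a_t)) = 1491.64 m/s
(b) ΔV₂ = v₂ − v₂ₜ = 617.859 m/s ≈ 617.9 m/s
(c) ΔV_total = ΔV₁ + ΔV₂ = 1439.02 m/s ≈ 1.439 km/s

Final answer:
(a) ΔV₁ = 821.2 m/s
(b) ΔV₂ = 617.9 m/s
(c) ΔV_total = 1.439 km/s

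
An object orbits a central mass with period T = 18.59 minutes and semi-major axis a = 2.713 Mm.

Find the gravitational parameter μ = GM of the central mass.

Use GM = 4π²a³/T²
T = 18.59 minutes = 1115.4 s
a = 2.713 Mm = 2.713 × 10^6 m
a³ = 1.99687 × 10^19 m³
T² = 1.24412 × 10^6 s²
GM = 4π² × (1.99687 × 10^19) / (1.24412 × 10^6) = 6.33648 × 10^14 m³/s²
GM ≈ 6.336 × 10^14 m³/s²

Final answer: GM = 6.336 × 10^14 m³/s²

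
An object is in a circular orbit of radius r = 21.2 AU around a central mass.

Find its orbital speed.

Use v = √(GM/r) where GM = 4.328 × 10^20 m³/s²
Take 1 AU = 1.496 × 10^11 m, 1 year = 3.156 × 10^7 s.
r = 21.2 AU = 3.17152 × 10^12 m
GM = 4.328 × 10^20 m³/s²
GM/r = (4.328 × 10^20) / (3.17152 × 10^12) = 1.36465 × 10^8 m²/s²
v = √(GM/r) = 11681.8 m/s ≈ 2.464 AU/year

Final answer: 2.464 AU/year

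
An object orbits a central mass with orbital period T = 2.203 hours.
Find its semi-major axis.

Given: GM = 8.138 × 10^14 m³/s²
T = 2.203 hours = 7930.8 s
GM = 8.138 × 10^14 m³/s²
Kepler's third law: a³ = GM T² / (4π²)
T² = 6.28976 × 10^7 s²
a³ = (8.138 × 10^14) × (6.28976 × 10^7) / (4π²) = 1.29656 × 10^21 m³
a = (a³)^(1/3) = 1.09043 × 10^7 m ≈ 10.9 Mm

Final answer: 10.9 Mm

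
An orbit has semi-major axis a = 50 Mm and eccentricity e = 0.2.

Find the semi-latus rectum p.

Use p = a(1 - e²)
a = 50 Mm = 5 × 10^7 m
e = 0.2,  e² = 0.04,  1 − e² = 0.96
p = a(1 − e²) = 5 × 10^7 m × 0.96 = 4.8 × 10^7 m ≈ 48 Mm

Final answer: p = 48 Mm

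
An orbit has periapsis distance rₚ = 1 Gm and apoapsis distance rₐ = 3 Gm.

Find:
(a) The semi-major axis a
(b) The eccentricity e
rₚ = 1 Gm = 1 × 10^9 m
rₐ = 3 Gm = 3 × 10^9 m
(a) a = (rₚ + rₐ)/2 = 2 × 10^9 m ≈ 2 Gm
(b) e = (rₐ − rₚ)/(rₐ + rₚ) = (2 × 10^9) / (4 × 10^9) = 0.5

Final answer:
(a) a = 2 Gm
(b) e = 0.5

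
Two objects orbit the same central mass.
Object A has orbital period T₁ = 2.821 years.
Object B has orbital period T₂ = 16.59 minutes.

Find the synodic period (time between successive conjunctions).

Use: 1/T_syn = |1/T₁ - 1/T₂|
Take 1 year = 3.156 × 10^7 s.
T₁ = 2.821 years = 8.90308 × 10^7 s
T₂ = 16.59 minutes = 995.4 s
1/T₁ = 1.12321 × 10^-8 s⁻¹
1/T₂ = 0.00100462 s⁻¹
|1/T₁ − 1/T₂| = 0.00100461 s⁻¹
T_syn = 1 / |1/T₁ − 1/T₂| = 995.411 s ≈ 16.59 minutes

Final answer: T_syn = 16.59 minutes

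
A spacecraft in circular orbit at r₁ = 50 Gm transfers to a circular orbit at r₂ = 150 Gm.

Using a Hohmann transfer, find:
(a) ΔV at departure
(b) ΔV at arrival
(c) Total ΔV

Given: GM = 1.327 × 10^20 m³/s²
r₁ = 50 Gm = 5 × 10^10 m
r₂ = 150 Gm = 1.5 × 10^11 m
GM = 1.327 × 10^20 m³/s²
Transfer ellipse: a_t = (r₁ + r₂)/2 = 1 × 10^11 m
Circular speed at r₁: v₁ = √(GM/r₁) = 51517 m/s
Transfer speed at r₁ (periapsis): v₁ₜ = √(GM(2/r₁ − 1/a_t)) = 63095.2 m/s
(a) ΔV₁ = v₁ₜ − v₁ = 11578.2 m/s ≈ 11.58 km/s
Circular speed at r₂: v₂ = √(GM/r₂) = 29743.3 m/s
Transfer speed at r₂ (apoapsis): v₂ₜ = √(GM(2/r₂ − 1/a_t)) = 21031.7 m/s
(b) ΔV₂ = v₂ − v₂ₜ = 8711.62 m/s ≈ 8.712 km/s
(c) ΔV_total = ΔV₁ + ΔV₂ = 20289.8 m/s ≈ 20.29 km/s

Final answer:
(a) ΔV₁ = 11.58 km/s
(b) ΔV₂ = 8.712 km/s
(c) ΔV_total = 20.29 km/s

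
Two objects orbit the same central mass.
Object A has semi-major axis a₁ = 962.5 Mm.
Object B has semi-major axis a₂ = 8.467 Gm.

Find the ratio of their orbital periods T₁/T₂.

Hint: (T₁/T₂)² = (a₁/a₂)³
a₁ = 962.5 Mm = 9.625 × 10^8 m
a₂ = 8.467 Gm = 8.467 × 10^9 m
a₁/a₂ = 0.113677
T₁/T₂ = (a₁/a₂)^(3/2) = (0.113677)^1.5 = 0.0383272

Final answer: T₁/T₂ = 0.03833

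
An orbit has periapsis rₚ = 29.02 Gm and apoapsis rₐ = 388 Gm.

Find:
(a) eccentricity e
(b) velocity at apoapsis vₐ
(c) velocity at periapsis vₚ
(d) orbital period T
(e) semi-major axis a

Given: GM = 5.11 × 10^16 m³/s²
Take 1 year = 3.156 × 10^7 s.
rₚ = 29.02 Gm = 2.902 × 10^10 m
rₐ = 388 Gm = 3.88 × 10^11 m
GM = 5.11 × 10^16 m³/s²
a = (rₚ + rₐ)/2 = 2.0851 × 10^11 m
e = (rₐ − rₚ)/(rₐ + rₚ) = (3.5898 × 10^11) / (4.1702 × 10^11) = 0.860822
(a) e = 0.860822 ≈ 0.8608
(b) vₐ² = GM (2/rₐ − 1/a) = 5.11 × 10^16 × (5.15464 × 10^-12 − 4.79593 × 10^-12) = 18329.9 m²/s²;  vₐ = 135.388 m/s ≈ 135.4 m/s
(c) vₚ² = GM (2/rₚ − 1/a) = 5.11 × 10^16 × (6.8918 × 10^-11 − 4.79593 × 10^-12) = 3.27664 × 10^6 m²/s²;  vₚ = 1810.15 m/s ≈ 1.81 km/s
(d) a³ = 9.06527 × 10^33 m³;  T = 2π √(a³/GM) = 2π × 4.21192 × 10^8 s = 2.64643 × 10^9 s ≈ 83.85 years
(e) a = 2.0851 × 10^11 m ≈ 208.5 Gm

Final answer:
(a) eccentricity e = 0.8608
(b) velocity at apoapsis vₐ = 135.4 m/s
(c) velocity at periapsis vₚ = 1.81 km/s
(d) orbital period T = 83.85 years
(e) semi-major axis a = 208.5 Gm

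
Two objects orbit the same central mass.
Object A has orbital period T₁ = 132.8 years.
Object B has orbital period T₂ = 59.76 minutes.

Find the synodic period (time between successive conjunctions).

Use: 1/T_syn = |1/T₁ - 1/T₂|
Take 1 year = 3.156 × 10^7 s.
T₁ = 132.8 years = 4.19117 × 10^9 s
T₂ = 59.76 minutes = 3585.6 s
1/T₁ = 2.38597 × 10^-10 s⁻¹
1/T₂ = 0.000278893 s⁻¹
|1/T₁ − 1/T₂| = 0.000278893 s⁻¹
T_syn = 1 / |1/T₁ − 1/T₂| = 3585.6 s ≈ 59.76 minutes

Final answer: T_syn = 59.76 minutes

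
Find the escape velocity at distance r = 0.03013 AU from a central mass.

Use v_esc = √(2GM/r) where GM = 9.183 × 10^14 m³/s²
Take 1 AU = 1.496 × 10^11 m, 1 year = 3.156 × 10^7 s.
r = 0.03013 AU = 4.50745 × 10^9 m
GM = 9.183 × 10^14 m³/s²
2GM/r = 2 × (9.183 × 10^14) / (4.50745 × 10^9) = 407459 m²/s²
v_esc = √(2GM/r) = 638.325 m/s ≈ 0.1347 AU/year

Final answer: 0.1347 AU/year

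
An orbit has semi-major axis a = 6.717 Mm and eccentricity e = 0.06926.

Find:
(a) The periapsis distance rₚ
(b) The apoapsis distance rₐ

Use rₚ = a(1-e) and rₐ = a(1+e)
a = 6.717 Mm = 6.717 × 10^6 m
e = 0.06926:  1 − e = 0.93074,  1 + e = 1.06926
(a) rₚ = a(1 − e) = 6.717 × 10^6 m × 0.93074 = 6.25178 × 10^6 m ≈ 6.252 Mm
(b) rₐ = a(1 + e) = 6.717 × 10^6 m × 1.06926 = 7.18222 × 10^6 m ≈ 7.182 Mm

Final answer:
(a) rₚ = 6.252 Mm
(b) rₐ = 7.182 Mm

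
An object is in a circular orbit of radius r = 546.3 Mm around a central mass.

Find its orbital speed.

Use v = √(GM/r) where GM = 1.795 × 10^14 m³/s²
r = 546.3 Mm = 5.463 × 10^8 m
GM = 1.795 × 10^14 m³/s²
GM/r = (1.795 × 10^14) / (5.463 × 10^8) = 328574 m²/s²
v = √(GM/r) = 573.214 m/s ≈ 573.2 m/s

Final answer: 573.2 m/s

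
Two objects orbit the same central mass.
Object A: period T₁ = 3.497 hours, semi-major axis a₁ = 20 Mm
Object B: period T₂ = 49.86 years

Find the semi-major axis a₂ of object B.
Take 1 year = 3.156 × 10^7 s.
T₁ = 3.497 hours = 12589.2 s
T₂ = 49.86 years = 1.57358 × 10^9 s
a₁ = 20 Mm = 2 × 10^7 m
Kepler's third law: (T₂/T₁)² = (a₂/a₁)³  ⇒  a₂ = a₁ (T₂/T₁)^(2/3)
T₂/T₁ = 124995
(T₂/T₁)^(2/3) = 2499.93
a₂ = 2 × 10^7 m × 2499.93 = 4.99986 × 10^10 m ≈ 50 Gm

Final answer: a₂ = 50 Gm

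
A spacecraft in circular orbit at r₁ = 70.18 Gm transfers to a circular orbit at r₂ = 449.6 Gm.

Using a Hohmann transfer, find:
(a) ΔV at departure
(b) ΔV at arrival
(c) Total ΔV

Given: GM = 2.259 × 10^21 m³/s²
r₁ = 70.18 Gm = 7.018 × 10^10 m
r₂ = 449.6 Gm = 4.496 × 10^11 m
GM = 2.259 × 10^21 m³/s²
Transfer ellipse: a_t = (r₁ + r₂)/2 = 2.5989 × 10^11 m
Circular speed at r₁: v₁ = √(GM/r₁) = 179412 m/s
Transfer speed at r₁ (periapsis): v₁ₜ = √(GM(2/r₁ − 1/a_t)) = 235977 m/s
(a) ΔV₁ = v₁ₜ − v₁ = 56565.1 m/s ≈ 56.57 km/s
Circular speed at r₂: v₂ = √(GM/r₂) = 70883.5 m/s
Transfer speed at r₂ (apoapsis): v₂ₜ = √(GM(2/r₂ − 1/a_t)) = 36834.7 m/s
(b) ΔV₂ = v₂ − v₂ₜ = 34048.8 m/s ≈ 34.05 km/s
(c) ΔV_total = ΔV₁ + ΔV₂ = 90613.9 m/s ≈ 90.61 km/s

Final answer:
(a) ΔV₁ = 56.57 km/s
(b) ΔV₂ = 34.05 km/s
(c) ΔV_total = 90.61 km/s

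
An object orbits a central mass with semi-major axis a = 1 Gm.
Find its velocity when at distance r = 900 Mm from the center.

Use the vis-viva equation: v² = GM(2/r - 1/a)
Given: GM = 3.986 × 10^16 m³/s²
a = 1 Gm = 1 × 10^9 m
r = 900 Mm = 9 × 10^8 m
GM = 3.986 × 10^16 m³/s²
2/r − 1/a = 2.22222 × 10^-9 − 1 × 10^-9 = 1.22222 × 10^-9 m⁻¹
v² = GM (2/r − 1/a) = 4.87178 × 10^7 m²/s²
v = 6979.81 m/s ≈ 6.98 km/s

Final answer: 6.98 km/s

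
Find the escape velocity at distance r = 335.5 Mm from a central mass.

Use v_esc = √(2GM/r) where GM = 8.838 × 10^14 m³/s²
r = 335.5 Mm = 3.355 × 10^8 m
GM = 8.838 × 10^14 m³/s²
2GM/r = 2 × (8.838 × 10^14) / (3.355 × 10^8) = 5.26855 × 10^6 m²/s²
v_esc = √(2GM/r) = 2295.33 m/s ≈ 2.295 km/s

Final answer: 2.295 km/s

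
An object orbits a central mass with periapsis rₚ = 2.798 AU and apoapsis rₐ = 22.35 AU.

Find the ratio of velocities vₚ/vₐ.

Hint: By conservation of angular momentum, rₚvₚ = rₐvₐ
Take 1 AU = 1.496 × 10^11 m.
rₚ = 2.798 AU = 4.18581 × 10^11 m
rₐ = 22.35 AU = 3.34356 × 10^12 m
rₚvₚ = rₐvₐ  ⇒  vₚ/vₐ = rₐ/rₚ
vₚ/vₐ = (3.34356 × 10^12) / (4.18581 × 10^11) = 7.98785

Final answer: vₚ/vₐ = 7.988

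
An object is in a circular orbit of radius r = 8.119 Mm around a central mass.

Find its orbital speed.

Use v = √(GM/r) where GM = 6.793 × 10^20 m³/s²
r = 8.119 Mm = 8.119 × 10^6 m
GM = 6.793 × 10^20 m³/s²
GM/r = (6.793 × 10^20) / (8.119 × 10^6) = 8.36679 × 10^13 m²/s²
v = √(GM/r) = 9.14702 × 10^6 m/s ≈ 9147 km/s

Final answer: 9147 km/s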